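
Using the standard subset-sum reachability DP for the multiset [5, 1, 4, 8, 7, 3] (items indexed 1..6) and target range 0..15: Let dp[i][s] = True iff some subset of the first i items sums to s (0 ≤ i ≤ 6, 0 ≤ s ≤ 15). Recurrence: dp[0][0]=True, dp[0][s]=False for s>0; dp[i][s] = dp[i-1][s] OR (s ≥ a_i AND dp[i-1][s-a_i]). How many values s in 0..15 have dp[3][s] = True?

i\s   0   1   2   3   4   5   6   7   8   9  10  11  12  13  14  15
  0   T   F   F   F   F   F   F   F   F   F   F   F   F   F   F   F
  1   T   F   F   F   F   T   F   F   F   F   F   F   F   F   F   F
  2   T   T   F   F   F   T   T   F   F   F   F   F   F   F   F   F
  3   T   T   F   F   T   T   T   F   F   T   T   F   F   F   F   F
  4   T   T   F   F   T   T   T   F   T   T   T   F   T   T   T   F
  5   T   T   F   F   T   T   T   T   T   T   T   T   T   T   T   T
  6   T   T   F   T   T   T   T   T   T   T   T   T   T   T   T   T

7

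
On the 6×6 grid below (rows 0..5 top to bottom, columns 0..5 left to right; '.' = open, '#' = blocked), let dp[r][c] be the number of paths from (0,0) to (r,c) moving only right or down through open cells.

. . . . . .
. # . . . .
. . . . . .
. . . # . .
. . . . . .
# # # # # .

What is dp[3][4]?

7

r\c   0   1   2   3   4   5
  0   1   1   1   1   1   1
  1   1   0   1   2   3   4
  2   1   1   2   4   7  11
  3   1   2   4   0   7  18
  4   1   3   7   7  14  32
  5   0   0   0   0   0  32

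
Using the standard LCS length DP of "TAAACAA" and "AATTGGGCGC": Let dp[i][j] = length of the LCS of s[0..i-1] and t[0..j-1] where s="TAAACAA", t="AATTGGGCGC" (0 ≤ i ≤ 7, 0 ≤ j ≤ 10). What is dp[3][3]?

   ''  A  A  T  T  G  G  G  C  G  C
''  0  0  0  0  0  0  0  0  0  0  0
 T  0  0  0  1  1  1  1  1  1  1  1
 A  0  1  1  1  1  1  1  1  1  1  1
 A  0  1  2  2  2  2  2  2  2  2  2
 A  0  1  2  2  2  2  2  2  2  2  2
 C  0  1  2  2  2  2  2  2  3  3  3
 A  0  1  2  2  2  2  2  2  3  3  3
 A  0  1  2  2  2  2  2  2  3  3  3

2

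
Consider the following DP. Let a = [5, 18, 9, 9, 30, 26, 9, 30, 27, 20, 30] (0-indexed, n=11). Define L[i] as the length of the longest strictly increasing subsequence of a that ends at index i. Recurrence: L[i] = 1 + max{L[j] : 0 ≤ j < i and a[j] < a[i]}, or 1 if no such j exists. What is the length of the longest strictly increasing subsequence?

   i    0    1    2    3    4    5    6    7    8    9   10
a[i]    5   18    9    9   30   26    9   30   27   20   30
L[i]    1    2    2    2    3    3    2    4    4    3    5

5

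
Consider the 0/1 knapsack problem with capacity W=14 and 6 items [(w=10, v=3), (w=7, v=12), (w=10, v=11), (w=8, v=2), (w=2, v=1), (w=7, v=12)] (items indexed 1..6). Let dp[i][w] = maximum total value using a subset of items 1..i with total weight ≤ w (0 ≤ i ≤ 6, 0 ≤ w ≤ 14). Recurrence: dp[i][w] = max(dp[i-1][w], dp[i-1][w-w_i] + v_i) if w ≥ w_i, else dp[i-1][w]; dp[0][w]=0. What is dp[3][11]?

12

i\w   0   1   2   3   4   5   6   7   8   9  10  11  12  13  14
  0   0   0   0   0   0   0   0   0   0   0   0   0   0   0   0
  1   0   0   0   0   0   0   0   0   0   0   3   3   3   3   3
  2   0   0   0   0   0   0   0  12  12  12  12  12  12  12  12
  3   0   0   0   0   0   0   0  12  12  12  12  12  12  12  12
  4   0   0   0   0   0   0   0  12  12  12  12  12  12  12  12
  5   0   0   1   1   1   1   1  12  12  13  13  13  13  13  13
  6   0   0   1   1   1   1   1  12  12  13  13  13  13  13  24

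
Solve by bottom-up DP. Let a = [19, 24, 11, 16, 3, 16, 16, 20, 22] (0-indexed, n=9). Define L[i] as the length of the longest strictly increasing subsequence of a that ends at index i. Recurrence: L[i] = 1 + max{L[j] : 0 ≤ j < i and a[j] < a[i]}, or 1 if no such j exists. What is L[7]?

3

   i    0    1    2    3    4    5    6    7    8
a[i]   19   24   11   16    3   16   16   20   22
L[i]    1    2    1    2    1    2    2    3    4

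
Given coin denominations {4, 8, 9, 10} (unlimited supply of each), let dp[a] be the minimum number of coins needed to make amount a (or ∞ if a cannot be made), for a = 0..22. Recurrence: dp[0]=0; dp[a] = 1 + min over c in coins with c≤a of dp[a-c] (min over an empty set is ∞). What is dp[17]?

2

 a  0  1  2  3  4  5  6  7  8  9 10 11 12 13 14 15 16 17 18 19 20 21 22
dp  0  -  -  -  1  -  -  -  1  1  1  -  2  2  2  -  2  2  2  2  2  3  3
(- denotes ∞ / unreachable)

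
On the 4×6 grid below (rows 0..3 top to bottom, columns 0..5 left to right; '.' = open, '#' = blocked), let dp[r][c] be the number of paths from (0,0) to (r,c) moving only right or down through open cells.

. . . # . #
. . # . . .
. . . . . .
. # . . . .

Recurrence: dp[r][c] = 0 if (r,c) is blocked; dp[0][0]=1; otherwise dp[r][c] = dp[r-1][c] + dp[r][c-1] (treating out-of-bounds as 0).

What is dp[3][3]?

6

r\c   0   1   2   3   4   5
  0   1   1   1   0   0   0
  1   1   2   0   0   0   0
  2   1   3   3   3   3   3
  3   1   0   3   6   9  12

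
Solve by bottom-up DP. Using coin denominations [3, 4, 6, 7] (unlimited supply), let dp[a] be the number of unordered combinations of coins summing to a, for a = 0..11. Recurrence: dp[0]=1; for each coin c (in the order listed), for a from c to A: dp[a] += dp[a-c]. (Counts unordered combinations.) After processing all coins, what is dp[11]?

after  coin     0     1     2     3     4     5     6     7     8     9    10    11
          3     1     0     0     1     0     0     1     0     0     1     0     0
          4     1     0     0     1     1     0     1     1     1     1     1     1
          6     1     0     0     1     1     0     2     1     1     2     2     1
          7     1     0     0     1     1     0     2     2     1     2     3     2

2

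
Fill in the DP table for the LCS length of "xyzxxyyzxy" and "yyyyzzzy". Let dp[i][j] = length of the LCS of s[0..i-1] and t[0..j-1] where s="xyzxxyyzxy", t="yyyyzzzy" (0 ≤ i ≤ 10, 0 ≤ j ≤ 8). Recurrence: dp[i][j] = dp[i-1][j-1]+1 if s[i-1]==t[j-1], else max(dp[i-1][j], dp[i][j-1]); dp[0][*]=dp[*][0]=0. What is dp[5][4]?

   ''  y  y  y  y  z  z  z  y
''  0  0  0  0  0  0  0  0  0
 x  0  0  0  0  0  0  0  0  0
 y  0  1  1  1  1  1  1  1  1
 z  0  1  1  1  1  2  2  2  2
 x  0  1  1  1  1  2  2  2  2
 x  0  1  1  1  1  2  2  2  2
 y  0  1  2  2  2  2  2  2  3
 y  0  1  2  3  3  3  3  3  3
 z  0  1  2  3  3  4  4  4  4
 x  0  1  2  3  3  4  4  4  4
 y  0  1  2  3  4  4  4  4  5

1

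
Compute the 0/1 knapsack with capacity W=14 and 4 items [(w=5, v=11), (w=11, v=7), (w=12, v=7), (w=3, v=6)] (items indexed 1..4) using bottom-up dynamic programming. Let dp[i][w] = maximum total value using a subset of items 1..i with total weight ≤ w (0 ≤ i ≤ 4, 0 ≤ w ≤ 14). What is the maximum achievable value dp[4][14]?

i\w   0   1   2   3   4   5   6   7   8   9  10  11  12  13  14
  0   0   0   0   0   0   0   0   0   0   0   0   0   0   0   0
  1   0   0   0   0   0  11  11  11  11  11  11  11  11  11  11
  2   0   0   0   0   0  11  11  11  11  11  11  11  11  11  11
  3   0   0   0   0   0  11  11  11  11  11  11  11  11  11  11
  4   0   0   0   6   6  11  11  11  17  17  17  17  17  17  17

17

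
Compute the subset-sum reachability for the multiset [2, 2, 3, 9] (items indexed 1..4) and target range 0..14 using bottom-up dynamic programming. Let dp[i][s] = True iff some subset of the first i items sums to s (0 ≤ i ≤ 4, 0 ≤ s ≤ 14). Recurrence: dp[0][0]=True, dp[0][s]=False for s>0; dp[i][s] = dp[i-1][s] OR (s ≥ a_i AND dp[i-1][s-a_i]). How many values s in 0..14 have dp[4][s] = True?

i\s   0   1   2   3   4   5   6   7   8   9  10  11  12  13  14
  0   T   F   F   F   F   F   F   F   F   F   F   F   F   F   F
  1   T   F   T   F   F   F   F   F   F   F   F   F   F   F   F
  2   T   F   T   F   T   F   F   F   F   F   F   F   F   F   F
  3   T   F   T   T   T   T   F   T   F   F   F   F   F   F   F
  4   T   F   T   T   T   T   F   T   F   T   F   T   T   T   T

11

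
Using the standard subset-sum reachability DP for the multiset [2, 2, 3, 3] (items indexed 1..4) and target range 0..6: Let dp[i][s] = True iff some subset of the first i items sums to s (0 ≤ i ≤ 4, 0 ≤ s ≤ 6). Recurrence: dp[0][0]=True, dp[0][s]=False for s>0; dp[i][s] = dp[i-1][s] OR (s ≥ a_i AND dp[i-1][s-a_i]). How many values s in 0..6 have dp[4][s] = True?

i\s   0   1   2   3   4   5   6
  0   T   F   F   F   F   F   F
  1   T   F   T   F   F   F   F
  2   T   F   T   F   T   F   F
  3   T   F   T   T   T   T   F
  4   T   F   T   T   T   T   T

6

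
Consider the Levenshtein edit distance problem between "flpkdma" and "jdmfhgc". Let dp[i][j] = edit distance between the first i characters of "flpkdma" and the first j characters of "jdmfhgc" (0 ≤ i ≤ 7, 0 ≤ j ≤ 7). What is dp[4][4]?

   ''  j  d  m  f  h  g  c
''  0  1  2  3  4  5  6  7
 f  1  1  2  3  3  4  5  6
 l  2  2  2  3  4  4  5  6
 p  3  3  3  3  4  5  5  6
 k  4  4  4  4  4  5  6  6
 d  5  5  4  5  5  5  6  7
 m  6  6  5  4  5  6  6  7
 a  7  7  6  5  5  6  7  7

4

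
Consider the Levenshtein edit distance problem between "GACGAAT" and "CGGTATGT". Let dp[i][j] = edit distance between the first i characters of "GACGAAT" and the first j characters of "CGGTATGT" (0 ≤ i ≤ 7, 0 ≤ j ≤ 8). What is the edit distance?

6

   ''  C  G  G  T  A  T  G  T
''  0  1  2  3  4  5  6  7  8
 G  1  1  1  2  3  4  5  6  7
 A  2  2  2  2  3  3  4  5  6
 C  3  2  3  3  3  4  4  5  6
 G  4  3  2  3  4  4  5  4  5
 A  5  4  3  3  4  4  5  5  5
 A  6  5  4  4  4  4  5  6  6
 T  7  6  5  5  4  5  4  5  6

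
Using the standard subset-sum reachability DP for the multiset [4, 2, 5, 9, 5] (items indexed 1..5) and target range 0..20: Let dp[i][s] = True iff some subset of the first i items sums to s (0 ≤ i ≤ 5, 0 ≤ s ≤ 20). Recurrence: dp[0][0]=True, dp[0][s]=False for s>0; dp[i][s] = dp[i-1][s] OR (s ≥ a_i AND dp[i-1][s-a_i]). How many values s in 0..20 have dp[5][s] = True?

i\s   0   1   2   3   4   5   6   7   8   9  10  11  12  13  14  15  16  17  18  19  20
  0   T   F   F   F   F   F   F   F   F   F   F   F   F   F   F   F   F   F   F   F   F
  1   T   F   F   F   T   F   F   F   F   F   F   F   F   F   F   F   F   F   F   F   F
  2   T   F   T   F   T   F   T   F   F   F   F   F   F   F   F   F   F   F   F   F   F
  3   T   F   T   F   T   T   T   T   F   T   F   T   F   F   F   F   F   F   F   F   F
  4   T   F   T   F   T   T   T   T   F   T   F   T   F   T   T   T   T   F   T   F   T
  5   T   F   T   F   T   T   T   T   F   T   T   T   T   T   T   T   T   F   T   T   T

17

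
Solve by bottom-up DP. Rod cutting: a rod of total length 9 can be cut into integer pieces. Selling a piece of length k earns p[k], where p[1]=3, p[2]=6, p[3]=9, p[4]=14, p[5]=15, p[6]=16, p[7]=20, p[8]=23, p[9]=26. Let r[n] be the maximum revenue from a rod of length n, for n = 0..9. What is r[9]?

   n    0    1    2    3    4    5    6    7    8    9
r[n]    0    3    6    9   14   17   20   23   28   31

31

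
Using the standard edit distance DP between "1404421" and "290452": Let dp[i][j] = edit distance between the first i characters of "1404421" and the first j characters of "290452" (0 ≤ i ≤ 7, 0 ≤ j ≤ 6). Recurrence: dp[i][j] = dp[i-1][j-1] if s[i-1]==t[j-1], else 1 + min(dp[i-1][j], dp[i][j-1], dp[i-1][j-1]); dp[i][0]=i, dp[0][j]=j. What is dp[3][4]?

3

   ''  2  9  0  4  5  2
''  0  1  2  3  4  5  6
 1  1  1  2  3  4  5  6
 4  2  2  2  3  3  4  5
 0  3  3  3  2  3  4  5
 4  4  4  4  3  2  3  4
 4  5  5  5  4  3  3  4
 2  6  5  6  5  4  4  3
 1  7  6  6  6  5  5  4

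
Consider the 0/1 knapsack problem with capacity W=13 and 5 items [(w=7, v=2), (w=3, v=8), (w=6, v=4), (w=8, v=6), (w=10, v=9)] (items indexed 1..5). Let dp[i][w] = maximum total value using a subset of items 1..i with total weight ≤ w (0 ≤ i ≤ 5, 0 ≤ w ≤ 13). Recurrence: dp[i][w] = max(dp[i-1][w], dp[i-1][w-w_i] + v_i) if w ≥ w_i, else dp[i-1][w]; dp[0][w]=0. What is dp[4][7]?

i\w   0   1   2   3   4   5   6   7   8   9  10  11  12  13
  0   0   0   0   0   0   0   0   0   0   0   0   0   0   0
  1   0   0   0   0   0   0   0   2   2   2   2   2   2   2
  2   0   0   0   8   8   8   8   8   8   8  10  10  10  10
  3   0   0   0   8   8   8   8   8   8  12  12  12  12  12
  4   0   0   0   8   8   8   8   8   8  12  12  14  14  14
  5   0   0   0   8   8   8   8   8   8  12  12  14  14  17

8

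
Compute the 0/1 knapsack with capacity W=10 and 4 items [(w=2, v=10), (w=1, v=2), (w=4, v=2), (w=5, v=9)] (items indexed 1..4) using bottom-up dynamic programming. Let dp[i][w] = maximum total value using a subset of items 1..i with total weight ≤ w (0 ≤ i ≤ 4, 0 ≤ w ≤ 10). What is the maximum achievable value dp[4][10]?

i\w   0   1   2   3   4   5   6   7   8   9  10
  0   0   0   0   0   0   0   0   0   0   0   0
  1   0   0  10  10  10  10  10  10  10  10  10
  2   0   2  10  12  12  12  12  12  12  12  12
  3   0   2  10  12  12  12  12  14  14  14  14
  4   0   2  10  12  12  12  12  19  21  21  21

21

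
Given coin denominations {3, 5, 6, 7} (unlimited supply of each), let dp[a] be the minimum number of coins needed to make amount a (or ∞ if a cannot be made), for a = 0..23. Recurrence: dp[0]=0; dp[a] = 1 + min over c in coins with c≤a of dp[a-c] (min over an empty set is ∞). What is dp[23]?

4

 a  0  1  2  3  4  5  6  7  8  9 10 11 12 13 14 15 16 17 18 19 20 21 22 23
dp  0  -  -  1  -  1  1  1  2  2  2  2  2  2  2  3  3  3  3  3  3  3  4  4
(- denotes ∞ / unreachable)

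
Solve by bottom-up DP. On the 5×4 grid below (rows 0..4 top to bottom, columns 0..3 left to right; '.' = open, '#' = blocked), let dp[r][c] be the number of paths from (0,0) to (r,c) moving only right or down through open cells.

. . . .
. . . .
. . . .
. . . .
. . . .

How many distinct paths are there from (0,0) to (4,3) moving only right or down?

r\c   0   1   2   3
  0   1   1   1   1
  1   1   2   3   4
  2   1   3   6  10
  3   1   4  10  20
  4   1   5  15  35

35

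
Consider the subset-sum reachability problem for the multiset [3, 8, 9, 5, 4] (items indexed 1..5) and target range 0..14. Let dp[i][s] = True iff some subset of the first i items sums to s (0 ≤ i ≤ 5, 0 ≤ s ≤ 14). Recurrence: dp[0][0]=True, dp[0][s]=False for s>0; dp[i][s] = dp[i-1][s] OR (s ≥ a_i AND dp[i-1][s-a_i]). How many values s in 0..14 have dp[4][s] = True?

9

i\s   0   1   2   3   4   5   6   7   8   9  10  11  12  13  14
  0   T   F   F   F   F   F   F   F   F   F   F   F   F   F   F
  1   T   F   F   T   F   F   F   F   F   F   F   F   F   F   F
  2   T   F   F   T   F   F   F   F   T   F   F   T   F   F   F
  3   T   F   F   T   F   F   F   F   T   T   F   T   T   F   F
  4   T   F   F   T   F   T   F   F   T   T   F   T   T   T   T
  5   T   F   F   T   T   T   F   T   T   T   F   T   T   T   T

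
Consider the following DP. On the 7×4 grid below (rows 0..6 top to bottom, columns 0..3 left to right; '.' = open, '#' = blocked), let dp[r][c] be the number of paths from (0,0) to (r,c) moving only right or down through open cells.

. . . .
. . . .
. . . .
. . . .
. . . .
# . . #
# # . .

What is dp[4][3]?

r\c   0   1   2   3
  0   1   1   1   1
  1   1   2   3   4
  2   1   3   6  10
  3   1   4  10  20
  4   1   5  15  35
  5   0   5  20   0
  6   0   0  20  20

35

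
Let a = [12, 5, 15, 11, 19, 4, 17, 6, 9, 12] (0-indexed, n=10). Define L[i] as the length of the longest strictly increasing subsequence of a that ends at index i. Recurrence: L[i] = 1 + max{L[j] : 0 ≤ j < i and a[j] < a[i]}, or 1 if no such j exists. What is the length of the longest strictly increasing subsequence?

4

   i    0    1    2    3    4    5    6    7    8    9
a[i]   12    5   15   11   19    4   17    6    9   12
L[i]    1    1    2    2    3    1    3    2    3    4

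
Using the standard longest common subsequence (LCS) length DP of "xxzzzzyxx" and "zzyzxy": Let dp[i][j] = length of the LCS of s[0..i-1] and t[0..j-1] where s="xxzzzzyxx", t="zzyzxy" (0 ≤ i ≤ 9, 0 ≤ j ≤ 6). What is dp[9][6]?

4

   ''  z  z  y  z  x  y
''  0  0  0  0  0  0  0
 x  0  0  0  0  0  1  1
 x  0  0  0  0  0  1  1
 z  0  1  1  1  1  1  1
 z  0  1  2  2  2  2  2
 z  0  1  2  2  3  3  3
 z  0  1  2  2  3  3  3
 y  0  1  2  3  3  3  4
 x  0  1  2  3  3  4  4
 x  0  1  2  3  3  4  4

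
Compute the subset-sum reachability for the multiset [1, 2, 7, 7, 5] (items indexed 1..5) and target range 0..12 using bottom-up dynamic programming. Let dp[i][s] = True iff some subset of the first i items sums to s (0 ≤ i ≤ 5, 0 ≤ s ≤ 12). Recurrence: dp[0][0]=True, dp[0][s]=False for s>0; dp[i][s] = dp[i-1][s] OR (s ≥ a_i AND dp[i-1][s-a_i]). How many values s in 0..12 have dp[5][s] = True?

i\s   0   1   2   3   4   5   6   7   8   9  10  11  12
  0   T   F   F   F   F   F   F   F   F   F   F   F   F
  1   T   T   F   F   F   F   F   F   F   F   F   F   F
  2   T   T   T   T   F   F   F   F   F   F   F   F   F
  3   T   T   T   T   F   F   F   T   T   T   T   F   F
  4   T   T   T   T   F   F   F   T   T   T   T   F   F
  5   T   T   T   T   F   T   T   T   T   T   T   F   T

11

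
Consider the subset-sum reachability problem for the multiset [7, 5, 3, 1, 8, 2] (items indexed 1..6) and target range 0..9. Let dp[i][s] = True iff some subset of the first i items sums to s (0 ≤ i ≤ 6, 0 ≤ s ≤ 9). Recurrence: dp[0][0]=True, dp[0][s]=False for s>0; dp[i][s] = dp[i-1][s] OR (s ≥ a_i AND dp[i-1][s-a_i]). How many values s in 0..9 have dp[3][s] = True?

i\s   0   1   2   3   4   5   6   7   8   9
  0   T   F   F   F   F   F   F   F   F   F
  1   T   F   F   F   F   F   F   T   F   F
  2   T   F   F   F   F   T   F   T   F   F
  3   T   F   F   T   F   T   F   T   T   F
  4   T   T   F   T   T   T   T   T   T   T
  5   T   T   F   T   T   T   T   T   T   T
  6   T   T   T   T   T   T   T   T   T   T

5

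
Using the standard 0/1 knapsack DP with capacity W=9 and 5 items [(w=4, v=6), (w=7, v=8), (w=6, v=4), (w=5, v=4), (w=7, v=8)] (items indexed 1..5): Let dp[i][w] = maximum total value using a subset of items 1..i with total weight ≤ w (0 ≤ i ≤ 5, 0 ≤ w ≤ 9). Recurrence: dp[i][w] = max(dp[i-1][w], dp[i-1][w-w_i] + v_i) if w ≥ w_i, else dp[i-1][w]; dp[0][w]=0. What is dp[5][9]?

10

i\w   0   1   2   3   4   5   6   7   8   9
  0   0   0   0   0   0   0   0   0   0   0
  1   0   0   0   0   6   6   6   6   6   6
  2   0   0   0   0   6   6   6   8   8   8
  3   0   0   0   0   6   6   6   8   8   8
  4   0   0   0   0   6   6   6   8   8  10
  5   0   0   0   0   6   6   6   8   8  10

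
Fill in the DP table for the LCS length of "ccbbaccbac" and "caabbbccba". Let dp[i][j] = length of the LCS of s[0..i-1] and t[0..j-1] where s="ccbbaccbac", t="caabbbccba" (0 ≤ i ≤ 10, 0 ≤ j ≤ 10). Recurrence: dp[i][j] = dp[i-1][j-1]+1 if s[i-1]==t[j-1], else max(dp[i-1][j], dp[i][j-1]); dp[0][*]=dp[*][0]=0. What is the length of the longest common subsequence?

7

   ''  c  a  a  b  b  b  c  c  b  a
''  0  0  0  0  0  0  0  0  0  0  0
 c  0  1  1  1  1  1  1  1  1  1  1
 c  0  1  1  1  1  1  1  2  2  2  2
 b  0  1  1  1  2  2  2  2  2  3  3
 b  0  1  1  1  2  3  3  3  3  3  3
 a  0  1  2  2  2  3  3  3  3  3  4
 c  0  1  2  2  2  3  3  4  4  4  4
 c  0  1  2  2  2  3  3  4  5  5  5
 b  0  1  2  2  3  3  4  4  5  6  6
 a  0  1  2  3  3  3  4  4  5  6  7
 c  0  1  2  3  3  3  4  5  5  6  7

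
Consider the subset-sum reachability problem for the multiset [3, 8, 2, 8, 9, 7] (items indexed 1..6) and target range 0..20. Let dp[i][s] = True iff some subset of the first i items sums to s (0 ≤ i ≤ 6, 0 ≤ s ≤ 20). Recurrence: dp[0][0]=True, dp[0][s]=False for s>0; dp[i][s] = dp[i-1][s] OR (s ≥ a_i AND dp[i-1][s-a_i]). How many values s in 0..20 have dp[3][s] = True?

i\s   0   1   2   3   4   5   6   7   8   9  10  11  12  13  14  15  16  17  18  19  20
  0   T   F   F   F   F   F   F   F   F   F   F   F   F   F   F   F   F   F   F   F   F
  1   T   F   F   T   F   F   F   F   F   F   F   F   F   F   F   F   F   F   F   F   F
  2   T   F   F   T   F   F   F   F   T   F   F   T   F   F   F   F   F   F   F   F   F
  3   T   F   T   T   F   T   F   F   T   F   T   T   F   T   F   F   F   F   F   F   F
  4   T   F   T   T   F   T   F   F   T   F   T   T   F   T   F   F   T   F   T   T   F
  5   T   F   T   T   F   T   F   F   T   T   T   T   T   T   T   F   T   T   T   T   T
  6   T   F   T   T   F   T   F   T   T   T   T   T   T   T   T   T   T   T   T   T   T

8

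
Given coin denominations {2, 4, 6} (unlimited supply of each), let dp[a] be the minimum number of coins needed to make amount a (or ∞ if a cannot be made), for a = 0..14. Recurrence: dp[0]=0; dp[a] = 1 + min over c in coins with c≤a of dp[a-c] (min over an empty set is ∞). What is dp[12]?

2

 a  0  1  2  3  4  5  6  7  8  9 10 11 12 13 14
dp  0  -  1  -  1  -  1  -  2  -  2  -  2  -  3
(- denotes ∞ / unreachable)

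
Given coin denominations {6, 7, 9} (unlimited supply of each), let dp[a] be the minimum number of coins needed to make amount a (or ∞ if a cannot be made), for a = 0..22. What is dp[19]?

3

 a  0  1  2  3  4  5  6  7  8  9 10 11 12 13 14 15 16 17 18 19 20 21 22
dp  0  -  -  -  -  -  1  1  -  1  -  -  2  2  2  2  2  -  2  3  3  3  3
(- denotes ∞ / unreachable)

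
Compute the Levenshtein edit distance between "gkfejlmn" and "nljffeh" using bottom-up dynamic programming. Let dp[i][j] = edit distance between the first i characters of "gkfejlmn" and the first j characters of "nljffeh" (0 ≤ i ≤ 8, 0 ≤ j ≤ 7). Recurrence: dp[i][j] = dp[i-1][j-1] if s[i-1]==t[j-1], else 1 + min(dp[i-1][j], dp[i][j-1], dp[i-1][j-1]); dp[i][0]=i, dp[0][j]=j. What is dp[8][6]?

7

   ''  n  l  j  f  f  e  h
''  0  1  2  3  4  5  6  7
 g  1  1  2  3  4  5  6  7
 k  2  2  2  3  4  5  6  7
 f  3  3  3  3  3  4  5  6
 e  4  4  4  4  4  4  4  5
 j  5  5  5  4  5  5  5  5
 l  6  6  5  5  5  6  6  6
 m  7  7  6  6  6  6  7  7
 n  8  7  7  7  7  7  7  8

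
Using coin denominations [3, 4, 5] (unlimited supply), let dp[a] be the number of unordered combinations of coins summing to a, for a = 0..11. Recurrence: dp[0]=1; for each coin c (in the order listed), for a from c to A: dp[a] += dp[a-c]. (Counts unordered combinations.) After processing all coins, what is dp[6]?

after  coin     0     1     2     3     4     5     6     7     8     9    10    11
          3     1     0     0     1     0     0     1     0     0     1     0     0
          4     1     0     0     1     1     0     1     1     1     1     1     1
          5     1     0     0     1     1     1     1     1     2     2     2     2

1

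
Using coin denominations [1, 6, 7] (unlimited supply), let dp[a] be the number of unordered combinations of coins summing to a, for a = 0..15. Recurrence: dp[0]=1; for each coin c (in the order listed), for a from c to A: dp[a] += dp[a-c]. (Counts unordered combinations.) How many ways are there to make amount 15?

after  coin     0     1     2     3     4     5     6     7     8     9    10    11    12    13    14    15
          1     1     1     1     1     1     1     1     1     1     1     1     1     1     1     1     1
          6     1     1     1     1     1     1     2     2     2     2     2     2     3     3     3     3
          7     1     1     1     1     1     1     2     3     3     3     3     3     4     5     6     6

6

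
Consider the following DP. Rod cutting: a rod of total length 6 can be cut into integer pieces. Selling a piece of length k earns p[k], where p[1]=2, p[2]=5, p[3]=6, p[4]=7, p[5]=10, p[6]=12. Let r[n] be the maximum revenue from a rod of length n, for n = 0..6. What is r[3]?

7

   n    0    1    2    3    4    5    6
r[n]    0    2    5    7   10   12   15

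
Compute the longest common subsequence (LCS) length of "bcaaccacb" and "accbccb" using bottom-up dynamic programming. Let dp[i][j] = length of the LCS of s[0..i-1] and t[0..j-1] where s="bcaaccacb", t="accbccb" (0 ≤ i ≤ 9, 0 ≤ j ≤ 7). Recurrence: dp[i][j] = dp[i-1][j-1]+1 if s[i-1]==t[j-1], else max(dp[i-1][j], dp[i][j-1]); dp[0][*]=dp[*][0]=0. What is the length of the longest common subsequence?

5

   ''  a  c  c  b  c  c  b
''  0  0  0  0  0  0  0  0
 b  0  0  0  0  1  1  1  1
 c  0  0  1  1  1  2  2  2
 a  0  1  1  1  1  2  2  2
 a  0  1  1  1  1  2  2  2
 c  0  1  2  2  2  2  3  3
 c  0  1  2  3  3  3  3  3
 a  0  1  2  3  3  3  3  3
 c  0  1  2  3  3  4  4  4
 b  0  1  2  3  4  4  4  5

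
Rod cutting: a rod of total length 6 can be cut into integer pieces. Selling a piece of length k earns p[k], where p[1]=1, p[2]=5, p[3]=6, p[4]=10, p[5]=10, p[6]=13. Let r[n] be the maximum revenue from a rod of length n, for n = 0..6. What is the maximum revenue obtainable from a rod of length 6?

15

   n    0    1    2    3    4    5    6
r[n]    0    1    5    6   10   11   15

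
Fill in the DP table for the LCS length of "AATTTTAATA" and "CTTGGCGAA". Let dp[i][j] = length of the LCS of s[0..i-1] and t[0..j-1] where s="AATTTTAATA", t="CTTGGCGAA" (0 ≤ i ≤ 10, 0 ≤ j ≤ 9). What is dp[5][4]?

2

   ''  C  T  T  G  G  C  G  A  A
''  0  0  0  0  0  0  0  0  0  0
 A  0  0  0  0  0  0  0  0  1  1
 A  0  0  0  0  0  0  0  0  1  2
 T  0  0  1  1  1  1  1  1  1  2
 T  0  0  1  2  2  2  2  2  2  2
 T  0  0  1  2  2  2  2  2  2  2
 T  0  0  1  2  2  2  2  2  2  2
 A  0  0  1  2  2  2  2  2  3  3
 A  0  0  1  2  2  2  2  2  3  4
 T  0  0  1  2  2  2  2  2  3  4
 A  0  0  1  2  2  2  2  2  3  4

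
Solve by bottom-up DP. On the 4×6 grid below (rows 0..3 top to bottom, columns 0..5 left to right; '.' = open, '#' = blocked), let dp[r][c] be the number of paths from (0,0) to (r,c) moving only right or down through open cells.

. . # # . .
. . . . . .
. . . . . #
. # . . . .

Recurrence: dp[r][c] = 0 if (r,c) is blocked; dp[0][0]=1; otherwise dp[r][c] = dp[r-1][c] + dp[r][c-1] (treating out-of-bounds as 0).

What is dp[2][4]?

9

r\c   0   1   2   3   4   5
  0   1   1   0   0   0   0
  1   1   2   2   2   2   2
  2   1   3   5   7   9   0
  3   1   0   5  12  21  21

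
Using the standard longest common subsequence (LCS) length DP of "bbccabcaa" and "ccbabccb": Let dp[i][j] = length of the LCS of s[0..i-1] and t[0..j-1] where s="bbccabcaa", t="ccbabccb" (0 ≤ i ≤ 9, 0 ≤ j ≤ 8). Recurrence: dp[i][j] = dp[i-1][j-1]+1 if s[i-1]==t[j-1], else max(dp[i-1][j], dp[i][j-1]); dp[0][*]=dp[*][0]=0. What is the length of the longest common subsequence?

   ''  c  c  b  a  b  c  c  b
''  0  0  0  0  0  0  0  0  0
 b  0  0  0  1  1  1  1  1  1
 b  0  0  0  1  1  2  2  2  2
 c  0  1  1  1  1  2  3  3  3
 c  0  1  2  2  2  2  3  4  4
 a  0  1  2  2  3  3  3  4  4
 b  0  1  2  3  3  4  4  4  5
 c  0  1  2  3  3  4  5  5  5
 a  0  1  2  3  4  4  5  5  5
 a  0  1  2  3  4  4  5  5  5

5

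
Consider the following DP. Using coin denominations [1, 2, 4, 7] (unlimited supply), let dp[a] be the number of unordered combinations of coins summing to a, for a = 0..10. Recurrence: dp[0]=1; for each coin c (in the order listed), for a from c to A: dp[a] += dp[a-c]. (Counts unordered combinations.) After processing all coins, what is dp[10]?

14

after  coin     0     1     2     3     4     5     6     7     8     9    10
          1     1     1     1     1     1     1     1     1     1     1     1
          2     1     1     2     2     3     3     4     4     5     5     6
          4     1     1     2     2     4     4     6     6     9     9    12
          7     1     1     2     2     4     4     6     7    10    11    14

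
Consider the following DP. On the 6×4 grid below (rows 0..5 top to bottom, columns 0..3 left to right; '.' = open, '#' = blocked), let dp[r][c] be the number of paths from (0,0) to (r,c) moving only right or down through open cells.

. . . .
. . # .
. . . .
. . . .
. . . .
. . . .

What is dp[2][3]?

4

r\c   0   1   2   3
  0   1   1   1   1
  1   1   2   0   1
  2   1   3   3   4
  3   1   4   7  11
  4   1   5  12  23
  5   1   6  18  41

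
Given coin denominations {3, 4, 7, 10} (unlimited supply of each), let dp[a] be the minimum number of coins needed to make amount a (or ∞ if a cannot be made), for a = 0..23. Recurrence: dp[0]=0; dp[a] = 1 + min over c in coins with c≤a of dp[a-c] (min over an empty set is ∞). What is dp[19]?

 a  0  1  2  3  4  5  6  7  8  9 10 11 12 13 14 15 16 17 18 19 20 21 22 23
dp  0  -  -  1  1  -  2  1  2  3  1  2  3  2  2  3  3  2  3  4  2  3  4  3
(- denotes ∞ / unreachable)

4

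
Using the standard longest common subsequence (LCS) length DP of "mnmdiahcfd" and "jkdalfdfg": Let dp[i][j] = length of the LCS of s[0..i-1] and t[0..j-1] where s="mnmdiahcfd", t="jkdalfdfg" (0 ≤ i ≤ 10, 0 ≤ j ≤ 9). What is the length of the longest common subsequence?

   ''  j  k  d  a  l  f  d  f  g
''  0  0  0  0  0  0  0  0  0  0
 m  0  0  0  0  0  0  0  0  0  0
 n  0  0  0  0  0  0  0  0  0  0
 m  0  0  0  0  0  0  0  0  0  0
 d  0  0  0  1  1  1  1  1  1  1
 i  0  0  0  1  1  1  1  1  1  1
 a  0  0  0  1  2  2  2  2  2  2
 h  0  0  0  1  2  2  2  2  2  2
 c  0  0  0  1  2  2  2  2  2  2
 f  0  0  0  1  2  2  3  3  3  3
 d  0  0  0  1  2  2  3  4  4  4

4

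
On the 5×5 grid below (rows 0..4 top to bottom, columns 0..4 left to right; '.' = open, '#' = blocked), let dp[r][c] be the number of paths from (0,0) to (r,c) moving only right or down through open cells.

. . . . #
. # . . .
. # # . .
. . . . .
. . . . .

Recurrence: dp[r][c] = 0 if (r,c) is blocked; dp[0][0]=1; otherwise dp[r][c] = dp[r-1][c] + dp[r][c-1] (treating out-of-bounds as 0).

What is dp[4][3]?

6

r\c   0   1   2   3   4
  0   1   1   1   1   0
  1   1   0   1   2   2
  2   1   0   0   2   4
  3   1   1   1   3   7
  4   1   2   3   6  13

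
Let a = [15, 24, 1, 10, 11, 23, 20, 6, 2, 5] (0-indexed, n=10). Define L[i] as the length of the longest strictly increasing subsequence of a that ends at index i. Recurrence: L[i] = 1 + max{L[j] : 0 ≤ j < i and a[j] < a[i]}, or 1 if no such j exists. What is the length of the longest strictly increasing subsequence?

   i    0    1    2    3    4    5    6    7    8    9
a[i]   15   24    1   10   11   23   20    6    2    5
L[i]    1    2    1    2    3    4    4    2    2    3

4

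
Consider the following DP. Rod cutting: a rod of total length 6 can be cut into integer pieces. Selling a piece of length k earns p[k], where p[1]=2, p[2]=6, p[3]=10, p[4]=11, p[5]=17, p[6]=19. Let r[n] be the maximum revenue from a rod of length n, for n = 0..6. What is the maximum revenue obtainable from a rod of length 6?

   n    0    1    2    3    4    5    6
r[n]    0    2    6   10   12   17   20

20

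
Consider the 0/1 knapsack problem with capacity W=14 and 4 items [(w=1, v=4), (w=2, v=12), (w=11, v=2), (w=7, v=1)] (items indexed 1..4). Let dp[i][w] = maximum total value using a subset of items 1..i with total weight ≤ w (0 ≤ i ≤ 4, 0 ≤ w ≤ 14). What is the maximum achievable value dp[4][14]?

18

i\w   0   1   2   3   4   5   6   7   8   9  10  11  12  13  14
  0   0   0   0   0   0   0   0   0   0   0   0   0   0   0   0
  1   0   4   4   4   4   4   4   4   4   4   4   4   4   4   4
  2   0   4  12  16  16  16  16  16  16  16  16  16  16  16  16
  3   0   4  12  16  16  16  16  16  16  16  16  16  16  16  18
  4   0   4  12  16  16  16  16  16  16  16  17  17  17  17  18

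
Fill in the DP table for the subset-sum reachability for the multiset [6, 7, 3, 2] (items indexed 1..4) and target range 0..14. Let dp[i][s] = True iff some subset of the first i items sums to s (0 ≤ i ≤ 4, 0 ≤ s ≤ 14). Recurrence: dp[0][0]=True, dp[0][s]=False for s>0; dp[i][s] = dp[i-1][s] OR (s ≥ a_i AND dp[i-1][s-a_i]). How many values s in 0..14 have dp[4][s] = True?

i\s   0   1   2   3   4   5   6   7   8   9  10  11  12  13  14
  0   T   F   F   F   F   F   F   F   F   F   F   F   F   F   F
  1   T   F   F   F   F   F   T   F   F   F   F   F   F   F   F
  2   T   F   F   F   F   F   T   T   F   F   F   F   F   T   F
  3   T   F   F   T   F   F   T   T   F   T   T   F   F   T   F
  4   T   F   T   T   F   T   T   T   T   T   T   T   T   T   F

12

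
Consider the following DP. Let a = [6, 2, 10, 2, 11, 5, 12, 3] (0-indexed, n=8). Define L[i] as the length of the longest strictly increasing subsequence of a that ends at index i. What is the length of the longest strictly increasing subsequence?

   i    0    1    2    3    4    5    6    7
a[i]    6    2   10    2   11    5   12    3
L[i]    1    1    2    1    3    2    4    2

4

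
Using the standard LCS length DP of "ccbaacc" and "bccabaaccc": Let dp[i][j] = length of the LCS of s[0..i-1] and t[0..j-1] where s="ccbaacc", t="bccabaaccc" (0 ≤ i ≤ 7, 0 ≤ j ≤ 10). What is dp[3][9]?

   ''  b  c  c  a  b  a  a  c  c  c
''  0  0  0  0  0  0  0  0  0  0  0
 c  0  0  1  1  1  1  1  1  1  1  1
 c  0  0  1  2  2  2  2  2  2  2  2
 b  0  1  1  2  2  3  3  3  3  3  3
 a  0  1  1  2  3  3  4  4  4  4  4
 a  0  1  1  2  3  3  4  5  5  5  5
 c  0  1  2  2  3  3  4  5  6  6  6
 c  0  1  2  3  3  3  4  5  6  7  7

3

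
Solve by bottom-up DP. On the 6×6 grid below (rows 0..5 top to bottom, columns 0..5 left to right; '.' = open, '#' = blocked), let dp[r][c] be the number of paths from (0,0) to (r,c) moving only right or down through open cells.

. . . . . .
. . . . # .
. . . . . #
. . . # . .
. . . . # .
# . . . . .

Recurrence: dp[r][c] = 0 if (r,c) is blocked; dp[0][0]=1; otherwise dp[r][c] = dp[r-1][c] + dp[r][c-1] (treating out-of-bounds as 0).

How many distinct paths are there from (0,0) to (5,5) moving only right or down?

45

r\c   0   1   2   3   4   5
  0   1   1   1   1   1   1
  1   1   2   3   4   0   1
  2   1   3   6  10  10   0
  3   1   4  10   0  10  10
  4   1   5  15  15   0  10
  5   0   5  20  35  35  45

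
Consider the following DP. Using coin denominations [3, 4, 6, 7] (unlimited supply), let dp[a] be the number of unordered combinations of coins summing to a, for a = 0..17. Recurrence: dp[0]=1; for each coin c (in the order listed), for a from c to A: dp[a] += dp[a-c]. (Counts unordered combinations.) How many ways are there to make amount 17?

5

after  coin     0     1     2     3     4     5     6     7     8     9    10    11    12    13    14    15    16    17
          3     1     0     0     1     0     0     1     0     0     1     0     0     1     0     0     1     0     0
          4     1     0     0     1     1     0     1     1     1     1     1     1     2     1     1     2     2     1
          6     1     0     0     1     1     0     2     1     1     2     2     1     4     2     2     4     4     2
          7     1     0     0     1     1     0     2     2     1     2     3     2     4     4     4     5     6     5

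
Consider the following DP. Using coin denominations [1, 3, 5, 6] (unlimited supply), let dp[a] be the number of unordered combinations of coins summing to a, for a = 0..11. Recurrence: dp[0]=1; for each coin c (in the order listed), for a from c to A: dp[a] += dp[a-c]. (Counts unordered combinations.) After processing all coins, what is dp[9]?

after  coin     0     1     2     3     4     5     6     7     8     9    10    11
          1     1     1     1     1     1     1     1     1     1     1     1     1
          3     1     1     1     2     2     2     3     3     3     4     4     4
          5     1     1     1     2     2     3     4     4     5     6     7     8
          6     1     1     1     2     2     3     5     5     6     8     9    11

8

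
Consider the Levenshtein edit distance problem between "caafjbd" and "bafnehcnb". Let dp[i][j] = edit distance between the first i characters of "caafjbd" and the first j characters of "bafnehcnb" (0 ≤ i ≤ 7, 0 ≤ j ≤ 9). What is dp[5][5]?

   ''  b  a  f  n  e  h  c  n  b
''  0  1  2  3  4  5  6  7  8  9
 c  1  1  2  3  4  5  6  6  7  8
 a  2  2  1  2  3  4  5  6  7  8
 a  3  3  2  2  3  4  5  6  7  8
 f  4  4  3  2  3  4  5  6  7  8
 j  5  5  4  3  3  4  5  6  7  8
 b  6  5  5  4  4  4  5  6  7  7
 d  7  6  6  5  5  5  5  6  7  8

4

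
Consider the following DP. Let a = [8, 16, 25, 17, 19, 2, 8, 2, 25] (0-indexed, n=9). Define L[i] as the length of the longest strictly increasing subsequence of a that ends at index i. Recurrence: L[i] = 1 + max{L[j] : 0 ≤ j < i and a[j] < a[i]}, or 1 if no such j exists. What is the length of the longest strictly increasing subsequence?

5

   i    0    1    2    3    4    5    6    7    8
a[i]    8   16   25   17   19    2    8    2   25
L[i]    1    2    3    3    4    1    2    1    5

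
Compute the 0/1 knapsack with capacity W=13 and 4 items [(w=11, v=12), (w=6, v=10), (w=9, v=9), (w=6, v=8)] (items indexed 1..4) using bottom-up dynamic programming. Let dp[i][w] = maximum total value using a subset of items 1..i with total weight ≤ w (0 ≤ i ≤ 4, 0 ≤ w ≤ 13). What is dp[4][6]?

10

i\w   0   1   2   3   4   5   6   7   8   9  10  11  12  13
  0   0   0   0   0   0   0   0   0   0   0   0   0   0   0
  1   0   0   0   0   0   0   0   0   0   0   0  12  12  12
  2   0   0   0   0   0   0  10  10  10  10  10  12  12  12
  3   0   0   0   0   0   0  10  10  10  10  10  12  12  12
  4   0   0   0   0   0   0  10  10  10  10  10  12  18  18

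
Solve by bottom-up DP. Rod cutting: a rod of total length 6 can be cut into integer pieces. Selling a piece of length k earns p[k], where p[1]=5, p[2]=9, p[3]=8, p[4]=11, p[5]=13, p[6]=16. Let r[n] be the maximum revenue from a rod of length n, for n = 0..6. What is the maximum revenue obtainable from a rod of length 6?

30

   n    0    1    2    3    4    5    6
r[n]    0    5   10   15   20   25   30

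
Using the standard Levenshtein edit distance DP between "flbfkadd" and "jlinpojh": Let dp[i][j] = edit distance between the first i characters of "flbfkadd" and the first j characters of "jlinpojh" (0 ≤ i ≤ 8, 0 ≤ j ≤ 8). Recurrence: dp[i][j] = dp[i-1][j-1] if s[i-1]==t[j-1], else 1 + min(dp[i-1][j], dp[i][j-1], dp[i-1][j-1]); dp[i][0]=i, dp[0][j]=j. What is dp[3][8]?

   ''  j  l  i  n  p  o  j  h
''  0  1  2  3  4  5  6  7  8
 f  1  1  2  3  4  5  6  7  8
 l  2  2  1  2  3  4  5  6  7
 b  3  3  2  2  3  4  5  6  7
 f  4  4  3  3  3  4  5  6  7
 k  5  5  4  4  4  4  5  6  7
 a  6  6  5  5  5  5  5  6  7
 d  7  7  6  6  6  6  6  6  7
 d  8  8  7  7  7  7  7  7  7

7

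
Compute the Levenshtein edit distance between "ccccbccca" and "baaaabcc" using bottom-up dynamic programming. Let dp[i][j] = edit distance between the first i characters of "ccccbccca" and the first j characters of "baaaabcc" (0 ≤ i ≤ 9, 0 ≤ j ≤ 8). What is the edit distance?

7

   ''  b  a  a  a  a  b  c  c
''  0  1  2  3  4  5  6  7  8
 c  1  1  2  3  4  5  6  6  7
 c  2  2  2  3  4  5  6  6  6
 c  3  3  3  3  4  5  6  6  6
 c  4  4  4  4  4  5  6  6  6
 b  5  4  5  5  5  5  5  6  7
 c  6  5  5  6  6  6  6  5  6
 c  7  6  6  6  7  7  7  6  5
 c  8  7  7  7  7  8  8  7  6
 a  9  8  7  7  7  7  8  8  7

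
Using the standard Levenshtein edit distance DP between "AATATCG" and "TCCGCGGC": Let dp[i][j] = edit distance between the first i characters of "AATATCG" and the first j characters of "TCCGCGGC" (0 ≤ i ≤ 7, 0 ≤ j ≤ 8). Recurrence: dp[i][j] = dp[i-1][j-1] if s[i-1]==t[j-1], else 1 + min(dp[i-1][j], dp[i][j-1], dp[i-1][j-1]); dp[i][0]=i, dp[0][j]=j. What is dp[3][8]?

   ''  T  C  C  G  C  G  G  C
''  0  1  2  3  4  5  6  7  8
 A  1  1  2  3  4  5  6  7  8
 A  2  2  2  3  4  5  6  7  8
 T  3  2  3  3  4  5  6  7  8
 A  4  3  3  4  4  5  6  7  8
 T  5  4  4  4  5  5  6  7  8
 C  6  5  4  4  5  5  6  7  7
 G  7  6  5  5  4  5  5  6  7

8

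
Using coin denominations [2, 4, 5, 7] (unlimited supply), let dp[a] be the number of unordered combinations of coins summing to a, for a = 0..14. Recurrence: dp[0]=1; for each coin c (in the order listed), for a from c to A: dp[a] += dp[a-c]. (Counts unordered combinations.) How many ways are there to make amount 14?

8

after  coin     0     1     2     3     4     5     6     7     8     9    10    11    12    13    14
          2     1     0     1     0     1     0     1     0     1     0     1     0     1     0     1
          4     1     0     1     0     2     0     2     0     3     0     3     0     4     0     4
          5     1     0     1     0     2     1     2     1     3     2     4     2     5     3     6
          7     1     0     1     0     2     1     2     2     3     3     4     4     6     5     8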